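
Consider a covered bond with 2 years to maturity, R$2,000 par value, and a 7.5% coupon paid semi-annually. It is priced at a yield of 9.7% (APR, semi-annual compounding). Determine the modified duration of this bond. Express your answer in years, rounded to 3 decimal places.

Periodic yield y = 0.0485. First find Macaulay duration:
  t   CF        PV=CF/(1+0.0485)^t    t·PV
  1        75.00        71.5308        71.5308
  2        75.00        68.2220       136.4440
  3        75.00        65.0663       195.1988
  4     2,075.00     1,716.8975     6,867.5899
  Σ                  1,921.7165     7,270.7635
P = 1,921.7165; Macaulay duration = 7,270.7635 / 1,921.7165 = 3.78347 half-year periods = 1.89174 years.
Modified duration = D_Mac / (1 + y) = 1.89174 / 1.0485 = 1.80423 years.

1.804 years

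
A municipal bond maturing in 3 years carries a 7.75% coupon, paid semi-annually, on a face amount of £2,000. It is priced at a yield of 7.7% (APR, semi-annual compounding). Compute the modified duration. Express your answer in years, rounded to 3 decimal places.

Periodic yield y = 0.0385. First find Macaulay duration:
  t   CF        PV=CF/(1+0.0385)^t    t·PV
  1        77.50        74.6269        74.6269
  2        77.50        71.8602       143.7205
  3        77.50        69.1962       207.5886
  4        77.50        66.6309       266.5236
  5        77.50        64.1607       320.8036
  6     2,077.50     1,656.1590     9,936.9540
  Σ                  2,002.6339    10,950.2171
P = 2,002.6339; Macaulay duration = 10,950.2171 / 2,002.6339 = 5.46791 half-year periods = 2.73395 years.
Modified duration = D_Mac / (1 + y) = 2.73395 / 1.0385 = 2.63260 years.

2.633 years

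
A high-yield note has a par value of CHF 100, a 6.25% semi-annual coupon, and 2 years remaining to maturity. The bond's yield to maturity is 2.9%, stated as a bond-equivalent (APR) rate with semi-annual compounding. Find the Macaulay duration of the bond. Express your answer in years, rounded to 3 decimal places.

Periodic yield y = 0.0145. Discount each cash flow and weight by its period:
  t   CF        PV=CF/(1+0.0145)^t    t·PV
  1        3.125         3.0803         3.0803
  2        3.125         3.0363         6.0726
  3        3.125         2.9929         8.9787
  4      103.125        97.3544       389.4178
  Σ                    106.4640       407.5494
Price P = Σ PV = 106.4640.
Macaulay duration = Σ(t·PV) / P = 407.5494 / 106.4640 = 3.82805 half-year periods.
In years: 3.82805 / 2 = 1.91402 years.

1.914 years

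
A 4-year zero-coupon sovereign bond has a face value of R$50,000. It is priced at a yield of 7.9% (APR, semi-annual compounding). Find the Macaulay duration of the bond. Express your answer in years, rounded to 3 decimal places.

4.000 years

A zero-coupon bond has a single cash flow at maturity, so its Macaulay duration equals its maturity: 4 years.
(Equivalently: 8 semi-annual periods ÷ 2 = 4 years.)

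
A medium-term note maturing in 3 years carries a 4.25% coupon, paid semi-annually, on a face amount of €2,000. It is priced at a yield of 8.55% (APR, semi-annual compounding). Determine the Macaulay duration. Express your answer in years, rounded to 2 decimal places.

2.84 years

Periodic yield y = 0.04275. Discount each cash flow and weight by its period:
  t   CF        PV=CF/(1+0.04275)^t    t·PV
  1        42.50        40.7576        40.7576
  2        42.50        39.0867        78.1733
  3        42.50        37.4842       112.4526
  4        42.50        35.9475       143.7898
  5        42.50        34.4737       172.3685
  6     2,042.50     1,588.8426     9,533.0556
  Σ                  1,776.5922    10,080.5974
Price P = Σ PV = 1,776.5922.
Macaulay duration = Σ(t·PV) / P = 10,080.5974 / 1,776.5922 = 5.67412 half-year periods.
In years: 5.67412 / 2 = 2.83706 years.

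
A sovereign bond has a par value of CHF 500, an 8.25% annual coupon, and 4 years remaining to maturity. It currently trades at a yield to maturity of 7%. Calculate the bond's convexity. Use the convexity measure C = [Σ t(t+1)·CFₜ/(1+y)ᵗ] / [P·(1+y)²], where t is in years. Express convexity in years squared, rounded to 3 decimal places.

With y = 0.07:
  t   CF        PV=CF/(1+0.07)^t    t·PV        t(t+1)·PV
  1        41.25        38.5514        38.5514          77.1028
  2        41.25        36.0293        72.0587         216.1761
  3        41.25        33.6723       101.0169         404.0674
  4       541.25       412.9170     1,651.6681       8,258.3407
  Σ                    521.1701     1,863.2951       8,955.6870
P = 521.1701.
Convexity = Σ t(t+1)·PV / [P·(1+y)²] = 8,955.6870 / (521.1701 × 1.144900) = 15.00900.

15.009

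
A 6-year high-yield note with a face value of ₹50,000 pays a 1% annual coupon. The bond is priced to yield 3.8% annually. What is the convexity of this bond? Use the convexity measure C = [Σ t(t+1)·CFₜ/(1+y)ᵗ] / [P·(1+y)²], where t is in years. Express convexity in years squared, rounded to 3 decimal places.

With y = 0.038:
  t   CF        PV=CF/(1+0.038)^t    t·PV        t(t+1)·PV
  1       500.00       481.6956       481.6956         963.3911
  2       500.00       464.0612       928.1225       2,784.3674
  3       500.00       447.0725     1,341.2175       5,364.8698
  4       500.00       430.7057     1,722.8227       8,614.1134
  5       500.00       414.9380     2,074.6901      12,448.1408
  6    50,500.00    40,374.5093   242,247.0558   1,695,729.3904
  Σ                 42,612.9823   248,795.6041   1,725,904.2731
P = 42,612.9823.
Convexity = Σ t(t+1)·PV / [P·(1+y)²] = 1,725,904.2731 / (42,612.9823 × 1.077444) = 37.59067.

37.591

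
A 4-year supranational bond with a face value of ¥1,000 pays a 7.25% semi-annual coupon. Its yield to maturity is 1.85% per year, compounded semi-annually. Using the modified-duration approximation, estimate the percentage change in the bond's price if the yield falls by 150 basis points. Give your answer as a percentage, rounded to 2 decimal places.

Periodic yield y = 0.00925. Modified duration first:
  t   CF        PV=CF/(1+0.00925)^t    t·PV
  1        36.25        35.9178        35.9178
  2        36.25        35.5886        71.1771
  3        36.25        35.2624       105.7872
  4        36.25        34.9392       139.7568
  5        36.25        34.6190       173.0949
  6        36.25        34.3017       205.8101
  7        36.25        33.9873       237.9111
  8     1,036.25       962.6634     7,701.3075
  Σ                  1,207.2793     8,670.7625
P = 1,207.2793; D_Mac = 7.18207 half-year periods = 3.59103 yrs; D_mod = 3.59103/(1+0.00925) = 3.55812 yrs.
ΔP/P ≈ -D_mod · Δy = -3.55812 × (-0.015) = +0.053372 = +5.3372%.

+5.34%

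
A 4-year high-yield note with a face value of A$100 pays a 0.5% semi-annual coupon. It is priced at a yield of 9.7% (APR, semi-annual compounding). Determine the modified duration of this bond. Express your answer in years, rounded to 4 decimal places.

3.7735 years

Periodic yield y = 0.0485. First find Macaulay duration:
  t   CF        PV=CF/(1+0.0485)^t    t·PV
  1         0.25         0.2384         0.2384
  2         0.25         0.2274         0.4548
  3         0.25         0.2169         0.6507
  4         0.25         0.2069         0.8274
  5         0.25         0.1973         0.9864
  6         0.25         0.1882         1.1290
  7         0.25         0.1795         1.2562
  8       100.25        68.6336       549.0690
  Σ                     70.0881       554.6119
P = 70.0881; Macaulay duration = 554.6119 / 70.0881 = 7.91307 half-year periods = 3.95653 years.
Modified duration = D_Mac / (1 + y) = 3.95653 / 1.0485 = 3.77352 years.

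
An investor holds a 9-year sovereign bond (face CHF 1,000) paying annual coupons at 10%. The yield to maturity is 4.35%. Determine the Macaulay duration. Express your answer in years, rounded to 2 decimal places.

Periodic yield y = 0.0435. Discount each cash flow and weight by its year:
  t   CF        PV=CF/(1+0.0435)^t    t·PV
  1       100.00        95.8313        95.8313
  2       100.00        91.8365       183.6729
  3       100.00        88.0081       264.0243
  4       100.00        84.3393       337.3574
  5       100.00        80.8235       404.1176
  6       100.00        77.4543       464.7255
  7       100.00        74.2254       519.5781
  8       100.00        71.1312       569.0499
  9     1,100.00       749.8262     6,748.4357
  Σ                  1,413.4759     9,586.7927
Price P = Σ PV = 1,413.4759.
Macaulay duration = Σ(t·PV) / P = 9,586.7927 / 1,413.4759 = 6.78242 years.

6.78 years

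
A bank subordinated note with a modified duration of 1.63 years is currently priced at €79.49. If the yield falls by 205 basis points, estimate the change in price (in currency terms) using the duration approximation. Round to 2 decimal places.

+€2.66

Duration approximation: ΔP/P ≈ -D_mod · Δy = -1.63 × (-0.0205) = +0.033415.
ΔP ≈ 79.49 × (+0.033415) = +2.65615835.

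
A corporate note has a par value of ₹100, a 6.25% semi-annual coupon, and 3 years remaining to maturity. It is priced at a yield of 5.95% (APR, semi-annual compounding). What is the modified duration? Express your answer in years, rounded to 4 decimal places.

2.7023 years

Periodic yield y = 0.02975. First find Macaulay duration:
  t   CF        PV=CF/(1+0.02975)^t    t·PV
  1        3.125         3.0347         3.0347
  2        3.125         2.9470         5.8941
  3        3.125         2.8619         8.5857
  4        3.125         2.7792        11.1169
  5        3.125         2.6989        13.4946
  6      103.125        86.4914       518.9487
  Σ                    100.8133       561.0747
P = 100.8133; Macaulay duration = 561.0747 / 100.8133 = 5.56549 half-year periods = 2.78274 years.
Modified duration = D_Mac / (1 + y) = 2.78274 / 1.02975 = 2.70235 years.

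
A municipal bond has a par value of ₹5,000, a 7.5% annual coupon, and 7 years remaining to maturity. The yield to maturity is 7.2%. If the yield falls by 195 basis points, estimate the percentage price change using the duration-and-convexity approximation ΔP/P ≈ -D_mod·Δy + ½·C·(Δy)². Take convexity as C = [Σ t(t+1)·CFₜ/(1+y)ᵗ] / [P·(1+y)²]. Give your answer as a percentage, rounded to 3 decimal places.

+11.080%

With y = 0.072:
  t   CF        PV=CF/(1+0.072)^t    t·PV        t(t+1)·PV
  1       375.00       349.8134       349.8134         699.6269
  2       375.00       326.3185       652.6370       1,957.9110
  3       375.00       304.4016       913.2048       3,652.8190
  4       375.00       283.9567     1,135.8268       5,679.1341
  5       375.00       264.8850     1,324.4249       7,946.5495
  6       375.00       247.0942     1,482.5652      10,377.9565
  7     5,375.00     3,303.8093    23,126.6651     185,013.3207
  Σ                  5,080.2787    28,985.1372     215,327.3177
P = 5,080.2787; D_Mac = 5.70542 yrs; D_mod = 5.32222 yrs; C = 36.88264.
Duration effect: -5.32222 × (-0.0195) = +0.103783
Convexity effect: 0.5 × 36.88264 × (-0.0195)² = +0.0070123
ΔP/P ≈ +0.103783 + 0.0070123 = +0.110796 = +11.0796%.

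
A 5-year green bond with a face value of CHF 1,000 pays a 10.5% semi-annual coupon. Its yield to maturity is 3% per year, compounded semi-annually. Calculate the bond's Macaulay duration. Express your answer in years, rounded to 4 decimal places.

Periodic yield y = 0.015. Discount each cash flow and weight by its period:
  t   CF        PV=CF/(1+0.015)^t    t·PV
  1        52.50        51.7241        51.7241
  2        52.50        50.9597       101.9195
  3        52.50        50.2066       150.6199
  4        52.50        49.4647       197.8587
  5        52.50        48.7337       243.6683
  6        52.50        48.0135       288.0808
  7        52.50        47.3039       331.1273
  8        52.50        46.6048       372.8387
  9        52.50        45.9161       413.2448
  10    1,052.50       906.9048     9,069.0476
  Σ                  1,345.8319    11,220.1298
Price P = Σ PV = 1,345.8319.
Macaulay duration = Σ(t·PV) / P = 11,220.1298 / 1,345.8319 = 8.33695 half-year periods.
In years: 8.33695 / 2 = 4.16847 years.

4.1685 years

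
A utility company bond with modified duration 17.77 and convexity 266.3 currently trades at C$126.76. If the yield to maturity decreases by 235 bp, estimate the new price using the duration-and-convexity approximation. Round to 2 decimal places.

Duration effect: -D_mod·Δy = -17.77 × (-0.0235) = +0.417595
Convexity effect: ½·C·(Δy)² = 0.5 × 266.3 × (-0.0235)² = +0.0735320875
ΔP/P ≈ +0.417595 + 0.0735320875 = +0.4911270875
New price ≈ 126.76 × (1 + 0.4911270875) = 189.0152696115.

C$189.02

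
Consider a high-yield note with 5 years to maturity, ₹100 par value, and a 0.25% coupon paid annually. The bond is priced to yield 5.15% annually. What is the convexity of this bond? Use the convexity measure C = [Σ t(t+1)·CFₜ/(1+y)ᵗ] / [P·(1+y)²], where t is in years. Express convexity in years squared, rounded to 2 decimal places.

With y = 0.0515:
  t   CF        PV=CF/(1+0.0515)^t    t·PV        t(t+1)·PV
  1         0.25         0.2378         0.2378           0.4755
  2         0.25         0.2261         0.4522           1.3567
  3         0.25         0.2150         0.6451           2.5804
  4         0.25         0.2045         0.8180           4.0901
  5       100.25        77.9898       389.9492       2,339.6950
  Σ                     78.8732       392.1023       2,348.1977
P = 78.8732.
Convexity = Σ t(t+1)·PV / [P·(1+y)²] = 2,348.1977 / (78.8732 × 1.105652) = 26.92690.

26.93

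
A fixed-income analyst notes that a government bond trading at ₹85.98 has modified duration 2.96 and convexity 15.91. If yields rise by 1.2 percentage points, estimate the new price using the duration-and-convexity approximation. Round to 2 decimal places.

₹83.02

Duration effect: -D_mod·Δy = -2.96 × (+0.012) = -0.035520
Convexity effect: ½·C·(Δy)² = 0.5 × 15.91 × (0.012)² = +0.00114552
ΔP/P ≈ -0.035520 + 0.00114552 = -0.03437448
New price ≈ 85.98 × (1 - 0.03437448) = 83.0244822096.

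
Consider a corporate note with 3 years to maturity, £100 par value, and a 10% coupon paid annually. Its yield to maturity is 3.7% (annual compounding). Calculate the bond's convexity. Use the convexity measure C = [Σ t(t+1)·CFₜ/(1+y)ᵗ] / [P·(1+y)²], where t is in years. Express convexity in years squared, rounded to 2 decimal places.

9.96

With y = 0.037:
  t   CF        PV=CF/(1+0.037)^t    t·PV        t(t+1)·PV
  1        10.00         9.6432         9.6432          19.2864
  2        10.00         9.2991        18.5983          55.7948
  3       110.00        98.6408       295.9223       1,183.6891
  Σ                    117.5831       324.1638       1,258.7703
P = 117.5831.
Convexity = Σ t(t+1)·PV / [P·(1+y)²] = 1,258.7703 / (117.5831 × 1.075369) = 9.95506.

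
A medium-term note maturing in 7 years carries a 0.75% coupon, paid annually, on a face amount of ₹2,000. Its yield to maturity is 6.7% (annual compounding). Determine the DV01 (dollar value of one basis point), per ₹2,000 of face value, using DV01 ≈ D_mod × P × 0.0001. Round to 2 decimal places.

₹0.86

Periodic yield y = 0.067.
  t   CF        PV=CF/(1+0.067)^t    t·PV
  1        15.00        14.0581        14.0581
  2        15.00        13.1754        26.3507
  3        15.00        12.3480        37.0441
  4        15.00        11.5727        46.2907
  5        15.00        10.8460        54.2299
  6        15.00        10.1649        60.9896
  7     2,015.00     1,279.7470     8,958.2289
  Σ                  1,351.9121     9,197.1921
P = 1,351.9121; D_Mac = 6.80310 yrs; D_mod = 6.37591 yrs.
DV01 ≈ 6.37591 × 1,351.9121 × 0.0001 = 0.861967.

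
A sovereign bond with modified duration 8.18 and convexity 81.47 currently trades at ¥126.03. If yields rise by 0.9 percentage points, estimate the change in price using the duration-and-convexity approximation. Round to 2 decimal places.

-¥8.86

Duration effect: -D_mod·Δy = -8.18 × (+0.009) = -0.073620
Convexity effect: ½·C·(Δy)² = 0.5 × 81.47 × (0.009)² = +0.003299535
ΔP/P ≈ -0.073620 + 0.003299535 = -0.070320465
ΔP ≈ 126.03 × (-0.070320465) = -8.86248820395.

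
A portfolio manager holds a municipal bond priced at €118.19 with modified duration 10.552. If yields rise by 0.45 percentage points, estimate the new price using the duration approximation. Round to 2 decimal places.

€112.58

Duration approximation: ΔP/P ≈ -D_mod · Δy = -10.552 × (+0.0045) = -0.047484.
New price ≈ 118.19 × (1 - 0.047484) = 112.57786604.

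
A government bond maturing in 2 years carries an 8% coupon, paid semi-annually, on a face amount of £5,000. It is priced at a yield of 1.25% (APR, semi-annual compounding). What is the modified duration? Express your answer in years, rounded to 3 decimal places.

Periodic yield y = 0.00625. First find Macaulay duration:
  t   CF        PV=CF/(1+0.00625)^t    t·PV
  1       200.00       198.7578       198.7578
  2       200.00       197.5232       395.0465
  3       200.00       196.2964       588.8892
  4     5,200.00     5,072.0061    20,288.0245
  Σ                  5,664.5835    21,470.7180
P = 5,664.5835; Macaulay duration = 21,470.7180 / 5,664.5835 = 3.79034 half-year periods = 1.89517 years.
Modified duration = D_Mac / (1 + y) = 1.89517 / 1.00625 = 1.88340 years.

1.883 years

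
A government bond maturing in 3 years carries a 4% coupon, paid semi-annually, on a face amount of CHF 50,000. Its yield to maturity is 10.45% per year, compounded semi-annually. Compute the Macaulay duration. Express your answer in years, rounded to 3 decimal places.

Periodic yield y = 0.05225. Discount each cash flow and weight by its period:
  t   CF        PV=CF/(1+0.05225)^t    t·PV
  1     1,000.00       950.3445       950.3445
  2     1,000.00       903.1547     1,806.3093
  3     1,000.00       858.3081     2,574.9242
  4     1,000.00       815.6884     3,262.7534
  5     1,000.00       775.1849     3,875.9247
  6    51,000.00    37,571.3300   225,427.9803
  Σ                 41,874.0106   237,898.2364
Price P = Σ PV = 41,874.0106.
Macaulay duration = Σ(t·PV) / P = 237,898.2364 / 41,874.0106 = 5.68129 half-year periods.
In years: 5.68129 / 2 = 2.84064 years.

2.841 years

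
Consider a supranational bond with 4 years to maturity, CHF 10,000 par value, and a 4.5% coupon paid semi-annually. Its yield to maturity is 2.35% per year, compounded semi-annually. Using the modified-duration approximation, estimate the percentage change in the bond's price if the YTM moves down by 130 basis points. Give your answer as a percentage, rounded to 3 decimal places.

+4.778%

Periodic yield y = 0.01175. Modified duration first:
  t   CF        PV=CF/(1+0.01175)^t    t·PV
  1       225.00       222.3870       222.3870
  2       225.00       219.8043       439.6085
  3       225.00       217.2515       651.7546
  4       225.00       214.7285       858.9140
  5       225.00       212.2347     1,061.1736
  6       225.00       209.7699     1,258.6196
  7       225.00       207.3338     1,451.3363
  8    10,225.00     9,312.7429    74,501.9430
  Σ                 10,816.2525    80,445.7366
P = 10,816.2525; D_Mac = 7.43749 half-year periods = 3.71874 yrs; D_mod = 3.71874/(1+0.01175) = 3.67556 yrs.
ΔP/P ≈ -D_mod · Δy = -3.67556 × (-0.013) = +0.047782 = +4.7782%.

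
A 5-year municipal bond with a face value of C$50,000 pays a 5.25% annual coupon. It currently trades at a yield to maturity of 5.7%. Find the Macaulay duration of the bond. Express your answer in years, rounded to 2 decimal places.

Periodic yield y = 0.057. Discount each cash flow and weight by its year:
  t   CF        PV=CF/(1+0.057)^t    t·PV
  1     2,625.00     2,483.4437     2,483.4437
  2     2,625.00     2,349.5210     4,699.0420
  3     2,625.00     2,222.8203     6,668.4608
  4     2,625.00     2,102.9520     8,411.8080
  5    52,625.00    39,885.6958   199,428.4788
  Σ                 49,044.4327   221,691.2333
Price P = Σ PV = 49,044.4327.
Macaulay duration = Σ(t·PV) / P = 221,691.2333 / 49,044.4327 = 4.52021 years.

4.52 years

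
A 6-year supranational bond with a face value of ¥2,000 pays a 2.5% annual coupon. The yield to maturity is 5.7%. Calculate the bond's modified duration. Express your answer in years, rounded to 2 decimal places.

Periodic yield y = 0.057. First find Macaulay duration:
  t   CF        PV=CF/(1+0.057)^t    t·PV
  1        50.00        47.3037        47.3037
  2        50.00        44.7528        89.5056
  3        50.00        42.3394       127.0183
  4        50.00        40.0562       160.2249
  5        50.00        37.8961       189.4807
  6     2,050.00     1,469.9547     8,819.7279
  Σ                  1,682.3029     9,433.2611
P = 1,682.3029; Macaulay duration = 9,433.2611 / 1,682.3029 = 5.60735 years.
Modified duration = D_Mac / (1 + y) = 5.60735 / 1.057 = 5.30497 years.

5.30 years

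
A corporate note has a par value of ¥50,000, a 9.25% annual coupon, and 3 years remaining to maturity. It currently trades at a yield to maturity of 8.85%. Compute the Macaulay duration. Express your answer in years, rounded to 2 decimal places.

2.75 years

Periodic yield y = 0.0885. Discount each cash flow and weight by its year:
  t   CF        PV=CF/(1+0.0885)^t    t·PV
  1     4,625.00     4,248.9665     4,248.9665
  2     4,625.00     3,903.5062     7,807.0123
  3    54,625.00    42,355.1428   127,065.4283
  Σ                 50,507.6154   139,121.4071
Price P = Σ PV = 50,507.6154.
Macaulay duration = Σ(t·PV) / P = 139,121.4071 / 50,507.6154 = 2.75446 years.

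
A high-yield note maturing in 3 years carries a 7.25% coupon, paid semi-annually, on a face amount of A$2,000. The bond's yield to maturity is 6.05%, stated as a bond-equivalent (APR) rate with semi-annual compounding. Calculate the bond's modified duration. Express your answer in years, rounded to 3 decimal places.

2.673 years

Periodic yield y = 0.03025. First find Macaulay duration:
  t   CF        PV=CF/(1+0.03025)^t    t·PV
  1        72.50        70.3713        70.3713
  2        72.50        68.3050       136.6101
  3        72.50        66.2995       198.8984
  4        72.50        64.3528       257.4112
  5        72.50        62.4633       312.3165
  6     2,072.50     1,733.1606    10,398.9634
  Σ                  2,064.9525    11,374.5709
P = 2,064.9525; Macaulay duration = 11,374.5709 / 2,064.9525 = 5.50839 half-year periods = 2.75420 years.
Modified duration = D_Mac / (1 + y) = 2.75420 / 1.03025 = 2.67333 years.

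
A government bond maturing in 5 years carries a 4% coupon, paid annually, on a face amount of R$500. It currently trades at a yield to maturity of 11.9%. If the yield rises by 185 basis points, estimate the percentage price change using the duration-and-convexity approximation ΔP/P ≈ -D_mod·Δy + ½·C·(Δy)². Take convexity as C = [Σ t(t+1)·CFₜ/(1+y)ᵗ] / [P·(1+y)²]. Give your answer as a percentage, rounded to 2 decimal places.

-7.16%

With y = 0.119:
  t   CF        PV=CF/(1+0.119)^t    t·PV        t(t+1)·PV
  1        20.00        17.8731        17.8731          35.7462
  2        20.00        15.9724        31.9448          95.8343
  3        20.00        14.2738        42.8214         171.2857
  4        20.00        12.7559        51.0234         255.1171
  5       520.00       296.3827     1,481.9137       8,891.4822
  Σ                    357.2579     1,625.5764       9,449.4656
P = 357.2579; D_Mac = 4.55015 yrs; D_mod = 4.06626 yrs; C = 21.12347.
Duration effect: -4.06626 × (+0.0185) = -0.075226
Convexity effect: 0.5 × 21.12347 × (0.0185)² = +0.0036148
ΔP/P ≈ -0.075226 + 0.0036148 = -0.071611 = -7.1611%.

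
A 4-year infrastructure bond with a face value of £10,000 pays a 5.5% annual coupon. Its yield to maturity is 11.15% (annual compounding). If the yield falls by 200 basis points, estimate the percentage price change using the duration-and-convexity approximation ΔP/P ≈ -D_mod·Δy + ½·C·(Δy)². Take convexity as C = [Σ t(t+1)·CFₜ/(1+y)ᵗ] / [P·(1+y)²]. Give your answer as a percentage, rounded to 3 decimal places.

With y = 0.1115:
  t   CF        PV=CF/(1+0.1115)^t    t·PV        t(t+1)·PV
  1       550.00       494.8268       494.8268         989.6536
  2       550.00       445.1883       890.3766       2,671.1299
  3       550.00       400.5293     1,201.5879       4,806.3516
  4    10,550.00     6,912.1729    27,648.6915     138,243.4575
  Σ                  8,252.7173    30,235.4828     146,710.5926
P = 8,252.7173; D_Mac = 3.66370 yrs; D_mod = 3.29618 yrs; C = 14.38950.
Duration effect: -3.29618 × (-0.02) = +0.065924
Convexity effect: 0.5 × 14.38950 × (-0.02)² = +0.0028779
ΔP/P ≈ +0.065924 + 0.0028779 = +0.068801 = +6.8801%.

+6.880%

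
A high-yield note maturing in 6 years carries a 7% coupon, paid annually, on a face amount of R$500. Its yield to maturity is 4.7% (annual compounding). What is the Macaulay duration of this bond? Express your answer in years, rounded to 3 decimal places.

Periodic yield y = 0.047. Discount each cash flow and weight by its year:
  t   CF        PV=CF/(1+0.047)^t    t·PV
  1        35.00        33.4288        33.4288
  2        35.00        31.9282        63.8564
  3        35.00        30.4950        91.4849
  4        35.00        29.1260       116.5041
  5        35.00        27.8186       139.0928
  6       535.00       406.1381     2,436.8284
  Σ                    558.9347     2,881.1954
Price P = Σ PV = 558.9347.
Macaulay duration = Σ(t·PV) / P = 2,881.1954 / 558.9347 = 5.15480 years.

5.155 years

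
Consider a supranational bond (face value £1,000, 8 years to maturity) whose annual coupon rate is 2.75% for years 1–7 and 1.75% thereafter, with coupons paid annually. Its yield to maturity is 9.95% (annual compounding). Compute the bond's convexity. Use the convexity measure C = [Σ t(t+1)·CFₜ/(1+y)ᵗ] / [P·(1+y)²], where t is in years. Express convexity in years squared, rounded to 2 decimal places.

With y = 0.0995:
  t   CF        PV=CF/(1+0.0995)^t    t·PV        t(t+1)·PV
  1        27.50        25.0114        25.0114          50.0227
  2        27.50        22.7479        45.4959         136.4877
  3        27.50        20.6894        62.0681         248.2723
  4        27.50        18.8171        75.2682         376.3412
  5        27.50        17.1142        85.5710         513.4259
  6        27.50        15.5654        93.3926         653.7483
  7        27.50        14.1568        99.0978         792.7826
  8     1,017.50       476.4009     3,811.2070      34,300.8628
  Σ                    610.5031     4,297.1120      37,071.9435
P = 610.5031.
Convexity = Σ t(t+1)·PV / [P·(1+y)²] = 37,071.9435 / (610.5031 × 1.208900) = 50.23045.

50.23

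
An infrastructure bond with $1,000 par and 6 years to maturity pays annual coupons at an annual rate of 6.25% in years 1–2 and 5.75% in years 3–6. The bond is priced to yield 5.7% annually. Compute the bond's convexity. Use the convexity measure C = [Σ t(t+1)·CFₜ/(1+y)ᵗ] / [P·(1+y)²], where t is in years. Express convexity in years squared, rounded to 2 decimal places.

31.07

With y = 0.057:
  t   CF        PV=CF/(1+0.057)^t    t·PV        t(t+1)·PV
  1        62.50        59.1296        59.1296         118.2592
  2        62.50        55.9410       111.8820         335.6459
  3        57.50        48.6903       146.0710         584.2842
  4        57.50        46.0647       184.2587         921.2933
  5        57.50        43.5806       217.9029       1,307.4171
  6     1,057.50       758.2815     4,549.6889      31,847.8224
  Σ                  1,011.6877     5,268.9330      35,114.7220
P = 1,011.6877.
Convexity = Σ t(t+1)·PV / [P·(1+y)²] = 35,114.7220 / (1,011.6877 × 1.117249) = 31.06653.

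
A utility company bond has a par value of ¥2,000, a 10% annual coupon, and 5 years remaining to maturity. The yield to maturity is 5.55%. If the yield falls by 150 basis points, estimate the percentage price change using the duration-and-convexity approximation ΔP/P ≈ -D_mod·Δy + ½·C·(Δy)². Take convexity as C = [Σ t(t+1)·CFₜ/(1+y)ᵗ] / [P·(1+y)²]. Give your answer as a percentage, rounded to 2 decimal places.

With y = 0.0555:
  t   CF        PV=CF/(1+0.0555)^t    t·PV        t(t+1)·PV
  1       200.00       189.4837       189.4837         378.9673
  2       200.00       179.5203       359.0406       1,077.1217
  3       200.00       170.0808       510.2424       2,040.9696
  4       200.00       161.1377       644.5506       3,222.7531
  5     2,200.00     1,679.3124     8,396.5620      50,379.3717
  Σ                  2,379.5348    10,099.8792      57,099.1835
P = 2,379.5348; D_Mac = 4.24448 yrs; D_mod = 4.02129 yrs; C = 21.53879.
Duration effect: -4.02129 × (-0.015) = +0.060319
Convexity effect: 0.5 × 21.53879 × (-0.015)² = +0.0024231
ΔP/P ≈ +0.060319 + 0.0024231 = +0.062743 = +6.2743%.

+6.27%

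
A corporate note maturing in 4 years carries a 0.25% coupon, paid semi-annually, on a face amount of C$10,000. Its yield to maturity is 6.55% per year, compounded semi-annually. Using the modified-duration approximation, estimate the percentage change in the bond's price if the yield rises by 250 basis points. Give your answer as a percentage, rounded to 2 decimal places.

Periodic yield y = 0.03275. Modified duration first:
  t   CF        PV=CF/(1+0.03275)^t    t·PV
  1        12.50        12.1036        12.1036
  2        12.50        11.7198        23.4396
  3        12.50        11.3481        34.0444
  4        12.50        10.9883        43.9531
  5        12.50        10.6398        53.1991
  6        12.50        10.3024        61.8145
  7        12.50         9.9757        69.8299
  8    10,012.50     7,737.1479    61,897.1834
  Σ                  7,814.2256    62,195.5675
P = 7,814.2256; D_Mac = 7.95927 half-year periods = 3.97964 yrs; D_mod = 3.97964/(1+0.03275) = 3.85344 yrs.
ΔP/P ≈ -D_mod · Δy = -3.85344 × (+0.025) = -0.096336 = -9.6336%.

-9.63%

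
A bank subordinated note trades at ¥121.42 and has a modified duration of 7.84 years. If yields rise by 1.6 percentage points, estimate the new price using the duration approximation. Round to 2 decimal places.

¥106.19

Duration approximation: ΔP/P ≈ -D_mod · Δy = -7.84 × (+0.016) = -0.125440.
New price ≈ 121.42 × (1 - 0.125440) = 106.1890752.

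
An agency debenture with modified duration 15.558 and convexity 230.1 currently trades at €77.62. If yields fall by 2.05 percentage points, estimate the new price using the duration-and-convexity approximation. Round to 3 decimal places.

€106.129

Duration effect: -D_mod·Δy = -15.558 × (-0.0205) = +0.318939
Convexity effect: ½·C·(Δy)² = 0.5 × 230.1 × (-0.0205)² = +0.0483497625
ΔP/P ≈ +0.318939 + 0.0483497625 = +0.3672887625
New price ≈ 77.62 × (1 + 0.3672887625) = 106.12895374525.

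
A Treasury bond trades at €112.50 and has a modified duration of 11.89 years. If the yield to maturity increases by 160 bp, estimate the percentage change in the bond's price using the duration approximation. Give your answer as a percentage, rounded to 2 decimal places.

Duration approximation: ΔP/P ≈ -D_mod · Δy = -11.89 × (+0.016) = -0.190240.
As a percentage: -19.0240%.

-19.02%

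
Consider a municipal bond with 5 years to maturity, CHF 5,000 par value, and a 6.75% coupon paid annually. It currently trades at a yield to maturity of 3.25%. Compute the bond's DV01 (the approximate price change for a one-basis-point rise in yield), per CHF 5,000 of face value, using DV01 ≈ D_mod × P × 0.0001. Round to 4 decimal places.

Periodic yield y = 0.0325.
  t   CF        PV=CF/(1+0.0325)^t    t·PV
  1       337.50       326.8765       326.8765
  2       337.50       316.5874       633.1748
  3       337.50       306.6222       919.8666
  4       337.50       296.9707     1,187.8826
  5     5,337.50     4,548.7031    22,743.5153
  Σ                  5,795.7598    25,811.3158
P = 5,795.7598; D_Mac = 4.45348 yrs; D_mod = 4.31330 yrs.
DV01 ≈ 4.31330 × 5,795.7598 × 0.0001 = 2.499885.

CHF 2.4999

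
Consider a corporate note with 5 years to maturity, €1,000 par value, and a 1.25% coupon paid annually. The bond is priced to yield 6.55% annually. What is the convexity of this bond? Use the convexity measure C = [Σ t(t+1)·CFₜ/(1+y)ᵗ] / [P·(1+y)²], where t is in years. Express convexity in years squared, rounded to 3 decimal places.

With y = 0.0655:
  t   CF        PV=CF/(1+0.0655)^t    t·PV        t(t+1)·PV
  1        12.50        11.7316        11.7316          23.4632
  2        12.50        11.0104        22.0208          66.0624
  3        12.50        10.3336        31.0007         124.0026
  4        12.50         9.6983        38.7933         193.9663
  5     1,012.50       737.2720     3,686.3602      22,118.1611
  Σ                    780.0459     3,789.9065      22,525.6555
P = 780.0459.
Convexity = Σ t(t+1)·PV / [P·(1+y)²] = 22,525.6555 / (780.0459 × 1.135290) = 25.43609.

25.436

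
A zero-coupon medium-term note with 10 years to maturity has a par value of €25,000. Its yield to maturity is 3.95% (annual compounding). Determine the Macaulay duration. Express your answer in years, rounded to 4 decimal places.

10.0000 years

A zero-coupon bond has a single cash flow at maturity, so its Macaulay duration equals its maturity: 10 years.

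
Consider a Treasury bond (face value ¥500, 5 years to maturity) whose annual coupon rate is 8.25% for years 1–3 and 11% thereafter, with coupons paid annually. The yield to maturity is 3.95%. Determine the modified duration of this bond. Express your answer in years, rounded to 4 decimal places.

4.1979 years

Periodic yield y = 0.0395. First find Macaulay duration:
  t   CF        PV=CF/(1+0.0395)^t    t·PV
  1        41.25        39.6825        39.6825
  2        41.25        38.1746        76.3493
  3        41.25        36.7240       110.1721
  4        55.00        47.1048       188.4190
  5       555.00       457.2677     2,286.3384
  Σ                    618.9537     2,700.9614
P = 618.9537; Macaulay duration = 2,700.9614 / 618.9537 = 4.36375 years.
Modified duration = D_Mac / (1 + y) = 4.36375 / 1.0395 = 4.19794 years.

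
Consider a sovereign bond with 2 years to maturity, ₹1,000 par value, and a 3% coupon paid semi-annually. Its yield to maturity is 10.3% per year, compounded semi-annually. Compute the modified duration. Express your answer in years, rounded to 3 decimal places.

1.857 years

Periodic yield y = 0.0515. First find Macaulay duration:
  t   CF        PV=CF/(1+0.0515)^t    t·PV
  1        15.00        14.2653        14.2653
  2        15.00        13.5667        27.1333
  3        15.00        12.9022        38.7066
  4     1,015.00       830.2883     3,321.1533
  Σ                    871.0225     3,401.2585
P = 871.0225; Macaulay duration = 3,401.2585 / 871.0225 = 3.90490 half-year periods = 1.95245 years.
Modified duration = D_Mac / (1 + y) = 1.95245 / 1.0515 = 1.85683 years.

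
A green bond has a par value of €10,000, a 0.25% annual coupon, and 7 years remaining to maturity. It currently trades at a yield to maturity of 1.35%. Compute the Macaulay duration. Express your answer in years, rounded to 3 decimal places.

6.945 years

Periodic yield y = 0.0135. Discount each cash flow and weight by its year:
  t   CF        PV=CF/(1+0.0135)^t    t·PV
  1        25.00        24.6670        24.6670
  2        25.00        24.3384        48.6769
  3        25.00        24.0142        72.0427
  4        25.00        23.6944        94.7774
  5        25.00        23.3787       116.8937
  6        25.00        23.0673       138.4040
  7    10,025.00     9,126.7911    63,887.5377
  Σ                  9,269.9512    64,382.9994
Price P = Σ PV = 9,269.9512.
Macaulay duration = Σ(t·PV) / P = 64,382.9994 / 9,269.9512 = 6.94534 years.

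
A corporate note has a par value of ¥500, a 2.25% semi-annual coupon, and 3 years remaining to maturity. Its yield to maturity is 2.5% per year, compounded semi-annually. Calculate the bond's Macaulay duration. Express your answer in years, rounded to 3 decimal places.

2.917 years

Periodic yield y = 0.0125. Discount each cash flow and weight by its period:
  t   CF        PV=CF/(1+0.0125)^t    t·PV
  1        5.625         5.5556         5.5556
  2        5.625         5.4870        10.9739
  3        5.625         5.4192        16.2577
  4        5.625         5.3523        21.4093
  5        5.625         5.2862        26.4312
  6      505.625       469.3084     2,815.8505
  Σ                    496.4087     2,896.4782
Price P = Σ PV = 496.4087.
Macaulay duration = Σ(t·PV) / P = 2,896.4782 / 496.4087 = 5.83487 half-year periods.
In years: 5.83487 / 2 = 2.91743 years.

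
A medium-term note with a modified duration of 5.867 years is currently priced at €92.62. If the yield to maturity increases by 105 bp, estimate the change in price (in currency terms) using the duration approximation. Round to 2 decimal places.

-€5.71

Duration approximation: ΔP/P ≈ -D_mod · Δy = -5.867 × (+0.0105) = -0.0616035.
ΔP ≈ 92.62 × (-0.0616035) = -5.70571617.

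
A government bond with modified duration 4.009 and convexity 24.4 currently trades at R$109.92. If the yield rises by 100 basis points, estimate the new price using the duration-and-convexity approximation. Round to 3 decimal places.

Duration effect: -D_mod·Δy = -4.009 × (+0.01) = -0.040090
Convexity effect: ½·C·(Δy)² = 0.5 × 24.4 × (0.01)² = +0.0012200
ΔP/P ≈ -0.040090 + 0.0012200 = -0.038870
New price ≈ 109.92 × (1 - 0.038870) = 105.6474096.

R$105.647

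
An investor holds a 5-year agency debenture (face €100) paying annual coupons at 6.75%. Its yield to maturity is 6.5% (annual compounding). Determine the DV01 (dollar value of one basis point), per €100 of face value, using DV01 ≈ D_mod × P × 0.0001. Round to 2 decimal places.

Periodic yield y = 0.065.
  t   CF        PV=CF/(1+0.065)^t    t·PV
  1         6.75         6.3380         6.3380
  2         6.75         5.9512        11.9024
  3         6.75         5.5880        16.7639
  4         6.75         5.2469        20.9877
  5       106.75        77.9148       389.5739
  Σ                    101.0389       445.5660
P = 101.0389; D_Mac = 4.40985 yrs; D_mod = 4.14070 yrs.
DV01 ≈ 4.14070 × 101.0389 × 0.0001 = 0.041837.

€0.04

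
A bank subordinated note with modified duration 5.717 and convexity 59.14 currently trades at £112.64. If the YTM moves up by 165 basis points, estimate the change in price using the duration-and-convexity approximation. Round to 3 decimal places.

-£9.719

Duration effect: -D_mod·Δy = -5.717 × (+0.0165) = -0.0943305
Convexity effect: ½·C·(Δy)² = 0.5 × 59.14 × (0.0165)² = +0.0080504325
ΔP/P ≈ -0.0943305 + 0.0080504325 = -0.0862800675
ΔP ≈ 112.64 × (-0.0862800675) = -9.7185868032.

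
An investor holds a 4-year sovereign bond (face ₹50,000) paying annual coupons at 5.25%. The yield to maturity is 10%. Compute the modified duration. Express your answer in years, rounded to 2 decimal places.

Periodic yield y = 0.1. First find Macaulay duration:
  t   CF        PV=CF/(1+0.1)^t    t·PV
  1     2,625.00     2,386.3636     2,386.3636
  2     2,625.00     2,169.4215     4,338.8430
  3     2,625.00     1,972.2014     5,916.6041
  4    52,625.00    35,943.5831   143,774.3324
  Σ                 42,471.5696   156,416.1430
P = 42,471.5696; Macaulay duration = 156,416.1430 / 42,471.5696 = 3.68284 years.
Modified duration = D_Mac / (1 + y) = 3.68284 / 1.1 = 3.34804 years.

3.35 years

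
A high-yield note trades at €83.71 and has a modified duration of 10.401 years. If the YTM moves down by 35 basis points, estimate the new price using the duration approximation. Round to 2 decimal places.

€86.76

Duration approximation: ΔP/P ≈ -D_mod · Δy = -10.401 × (-0.0035) = +0.0364035.
New price ≈ 83.71 × (1 + 0.0364035) = 86.757336985.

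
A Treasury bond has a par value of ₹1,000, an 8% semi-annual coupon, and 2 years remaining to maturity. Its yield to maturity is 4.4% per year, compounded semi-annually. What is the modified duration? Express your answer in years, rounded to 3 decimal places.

Periodic yield y = 0.022. First find Macaulay duration:
  t   CF        PV=CF/(1+0.022)^t    t·PV
  1        40.00        39.1389        39.1389
  2        40.00        38.2964        76.5928
  3        40.00        37.4720       112.4161
  4     1,040.00       953.3004     3,813.2014
  Σ                  1,068.2078     4,041.3493
P = 1,068.2078; Macaulay duration = 4,041.3493 / 1,068.2078 = 3.78330 half-year periods = 1.89165 years.
Modified duration = D_Mac / (1 + y) = 1.89165 / 1.022 = 1.85093 years.

1.851 years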